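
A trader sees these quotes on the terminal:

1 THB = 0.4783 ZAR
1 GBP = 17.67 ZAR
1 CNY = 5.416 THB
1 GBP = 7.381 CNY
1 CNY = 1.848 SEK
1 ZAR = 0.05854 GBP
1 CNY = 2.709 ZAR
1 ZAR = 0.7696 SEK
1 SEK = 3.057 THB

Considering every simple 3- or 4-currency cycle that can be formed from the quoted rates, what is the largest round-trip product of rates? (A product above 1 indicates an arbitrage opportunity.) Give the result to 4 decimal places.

CNY→ZAR→GBP→CNY: 2.709 × 0.05854 × 7.381 = 1.17051
THB→ZAR→SEK→THB: 0.4783 × 0.7696 × 3.057 = 1.12528
THB→ZAR→GBP→CNY→THB: 0.4783 × 0.05854 × 7.381 × 5.416 = 1.11930
Maximum is CNY→ZAR→GBP→CNY at 1.1705; arbitrage exists.

1.1705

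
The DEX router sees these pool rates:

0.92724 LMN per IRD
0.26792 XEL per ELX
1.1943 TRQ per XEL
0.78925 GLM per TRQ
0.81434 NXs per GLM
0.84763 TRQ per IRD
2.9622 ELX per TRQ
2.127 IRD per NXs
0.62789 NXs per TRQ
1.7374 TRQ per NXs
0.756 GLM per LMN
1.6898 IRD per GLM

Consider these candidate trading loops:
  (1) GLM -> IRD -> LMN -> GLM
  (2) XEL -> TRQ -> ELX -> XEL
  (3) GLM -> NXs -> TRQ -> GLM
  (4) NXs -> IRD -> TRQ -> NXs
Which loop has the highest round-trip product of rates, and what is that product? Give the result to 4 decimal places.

1.1845

(1) 1.6898 × 0.92724 × 0.756 = 1.18454
(2) 1.1943 × 2.9622 × 0.26792 = 0.94784
(3) 0.81434 × 1.7374 × 0.78925 = 1.11666
(4) 2.127 × 0.84763 × 0.62789 = 1.13203
Highest is cycle (1) at 1.1845 (>1, arbitrage).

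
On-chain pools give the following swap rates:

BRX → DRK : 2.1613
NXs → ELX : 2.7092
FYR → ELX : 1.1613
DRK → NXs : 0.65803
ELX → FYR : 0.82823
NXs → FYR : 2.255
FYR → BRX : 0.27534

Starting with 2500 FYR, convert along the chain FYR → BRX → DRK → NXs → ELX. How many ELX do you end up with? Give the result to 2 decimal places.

2652.23

2500 FYR × 0.27534 = 688.35 BRX
688.35 BRX × 2.1613 = 1487.730855 DRK
1487.730855 DRK × 0.65803 = 978.97153451565 NXs
978.97153451565 NXs × 2.7092 = 2652.22968130979898 ELX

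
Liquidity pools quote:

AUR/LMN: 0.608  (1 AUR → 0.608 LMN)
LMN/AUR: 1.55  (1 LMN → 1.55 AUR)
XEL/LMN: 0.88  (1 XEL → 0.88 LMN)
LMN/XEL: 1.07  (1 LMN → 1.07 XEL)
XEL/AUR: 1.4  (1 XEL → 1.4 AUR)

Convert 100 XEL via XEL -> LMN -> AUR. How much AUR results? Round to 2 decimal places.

136.40

100 XEL × 0.88 = 88 LMN
88 LMN × 1.55 = 136.4 AUR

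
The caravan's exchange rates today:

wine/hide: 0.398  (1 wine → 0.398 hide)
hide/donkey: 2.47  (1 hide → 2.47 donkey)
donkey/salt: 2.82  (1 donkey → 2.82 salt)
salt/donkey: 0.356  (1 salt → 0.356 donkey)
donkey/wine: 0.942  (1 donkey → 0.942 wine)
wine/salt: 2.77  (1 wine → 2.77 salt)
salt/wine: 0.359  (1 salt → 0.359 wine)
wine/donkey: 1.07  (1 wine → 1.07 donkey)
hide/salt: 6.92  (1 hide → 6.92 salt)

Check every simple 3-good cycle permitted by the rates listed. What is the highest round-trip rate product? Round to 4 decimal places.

salt→wine→donkey→salt: 0.359 × 1.07 × 2.82 = 1.08325
hide→salt→wine→hide: 6.92 × 0.359 × 0.398 = 0.98874
salt→donkey→wine→salt: 0.356 × 0.942 × 2.77 = 0.92893
hide→donkey→wine→hide: 2.47 × 0.942 × 0.398 = 0.92604
Maximum is salt→wine→donkey→salt at 1.0832; arbitrage exists.

1.0832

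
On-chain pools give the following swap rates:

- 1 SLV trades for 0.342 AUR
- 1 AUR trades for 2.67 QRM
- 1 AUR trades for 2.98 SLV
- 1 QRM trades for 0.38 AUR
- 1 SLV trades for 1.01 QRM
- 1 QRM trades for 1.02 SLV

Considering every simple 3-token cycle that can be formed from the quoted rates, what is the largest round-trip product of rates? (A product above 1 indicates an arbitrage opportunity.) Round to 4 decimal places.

AUR→SLV→QRM→AUR: 2.98 × 1.01 × 0.38 = 1.14372
AUR→QRM→SLV→AUR: 2.67 × 1.02 × 0.342 = 0.93140
Maximum is AUR→SLV→QRM→AUR at 1.1437; arbitrage exists.

1.1437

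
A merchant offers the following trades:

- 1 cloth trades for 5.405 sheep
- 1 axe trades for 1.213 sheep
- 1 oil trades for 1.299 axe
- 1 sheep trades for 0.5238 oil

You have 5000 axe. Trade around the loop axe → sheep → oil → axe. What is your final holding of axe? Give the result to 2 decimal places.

5000 axe × 1.213 = 6065 sheep
6065 sheep × 0.5238 = 3176.847 oil
3176.847 oil × 1.299 = 4126.724253 axe

4126.72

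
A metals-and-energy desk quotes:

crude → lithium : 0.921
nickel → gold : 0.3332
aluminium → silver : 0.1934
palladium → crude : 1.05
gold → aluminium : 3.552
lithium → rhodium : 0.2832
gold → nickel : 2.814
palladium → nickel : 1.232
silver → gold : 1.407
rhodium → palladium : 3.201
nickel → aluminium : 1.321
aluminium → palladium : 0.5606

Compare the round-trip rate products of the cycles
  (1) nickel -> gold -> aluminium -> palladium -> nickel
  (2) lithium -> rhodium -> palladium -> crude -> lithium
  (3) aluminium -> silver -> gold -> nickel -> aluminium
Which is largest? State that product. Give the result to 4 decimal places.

1.0115

(1) 0.3332 × 3.552 × 0.5606 × 1.232 = 0.81741
(2) 0.2832 × 3.201 × 1.05 × 0.921 = 0.87665
(3) 0.1934 × 1.407 × 2.814 × 1.321 = 1.01153
Highest is cycle (3) at 1.0115 (>1, arbitrage).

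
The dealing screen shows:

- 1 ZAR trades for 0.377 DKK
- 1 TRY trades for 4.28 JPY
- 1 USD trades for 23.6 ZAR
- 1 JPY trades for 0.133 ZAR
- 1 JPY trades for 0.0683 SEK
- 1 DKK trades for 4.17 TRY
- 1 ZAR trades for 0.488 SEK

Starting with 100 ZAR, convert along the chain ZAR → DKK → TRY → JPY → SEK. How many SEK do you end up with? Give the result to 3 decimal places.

45.956

100 ZAR × 0.377 = 37.7 DKK
37.7 DKK × 4.17 = 157.209 TRY
157.209 TRY × 4.28 = 672.85452 JPY
672.85452 JPY × 0.0683 = 45.955963716 SEK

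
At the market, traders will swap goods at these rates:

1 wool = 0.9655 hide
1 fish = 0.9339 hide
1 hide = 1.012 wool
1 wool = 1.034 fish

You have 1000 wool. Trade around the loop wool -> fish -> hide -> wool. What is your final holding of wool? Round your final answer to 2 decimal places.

1000 wool × 1.034 = 1034 fish
1034 fish × 0.9339 = 965.6526 hide
965.6526 hide × 1.012 = 977.2404312 wool

977.24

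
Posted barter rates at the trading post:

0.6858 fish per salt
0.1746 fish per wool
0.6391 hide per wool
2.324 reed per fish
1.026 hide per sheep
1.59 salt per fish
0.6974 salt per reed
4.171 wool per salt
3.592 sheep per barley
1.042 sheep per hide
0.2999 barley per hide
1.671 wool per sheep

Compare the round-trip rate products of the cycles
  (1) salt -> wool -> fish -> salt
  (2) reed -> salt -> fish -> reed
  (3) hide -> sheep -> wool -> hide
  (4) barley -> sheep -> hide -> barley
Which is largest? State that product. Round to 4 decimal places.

1.1579

(1) 4.171 × 0.1746 × 1.59 = 1.15793
(2) 0.6974 × 0.6858 × 2.324 = 1.11152
(3) 1.042 × 1.671 × 0.6391 = 1.11279
(4) 3.592 × 1.026 × 0.2999 = 1.10525
Highest is cycle (1) at 1.1579 (>1, arbitrage).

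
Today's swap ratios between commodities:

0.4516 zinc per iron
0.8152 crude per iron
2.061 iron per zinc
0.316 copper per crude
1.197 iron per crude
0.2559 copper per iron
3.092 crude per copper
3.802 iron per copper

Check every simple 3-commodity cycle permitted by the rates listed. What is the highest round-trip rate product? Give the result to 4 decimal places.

copper→iron→crude→copper: 3.802 × 0.8152 × 0.316 = 0.97941
copper→crude→iron→copper: 3.092 × 1.197 × 0.2559 = 0.94712
Maximum is copper→iron→crude→copper at 0.9794; no arbitrage — every cycle loses value.

0.9794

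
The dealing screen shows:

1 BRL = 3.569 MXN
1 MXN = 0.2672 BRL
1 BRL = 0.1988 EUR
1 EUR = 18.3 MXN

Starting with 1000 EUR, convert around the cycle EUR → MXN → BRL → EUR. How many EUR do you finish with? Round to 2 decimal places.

1000 EUR × 18.3 = 18300 MXN
18300 MXN × 0.2672 = 4889.76 BRL
4889.76 BRL × 0.1988 = 972.084288 EUR

972.08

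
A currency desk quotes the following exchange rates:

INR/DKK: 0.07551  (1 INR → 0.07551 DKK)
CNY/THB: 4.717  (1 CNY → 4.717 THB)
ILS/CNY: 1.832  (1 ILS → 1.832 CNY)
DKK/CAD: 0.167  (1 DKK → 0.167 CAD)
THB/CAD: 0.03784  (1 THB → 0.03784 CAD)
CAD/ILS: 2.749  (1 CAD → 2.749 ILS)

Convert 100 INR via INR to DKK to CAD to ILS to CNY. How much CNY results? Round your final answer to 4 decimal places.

100 INR × 0.07551 = 7.551 DKK
7.551 DKK × 0.167 = 1.261017 CAD
1.261017 CAD × 2.749 = 3.466535733 ILS
3.466535733 ILS × 1.832 = 6.350693462856 CNY

6.3507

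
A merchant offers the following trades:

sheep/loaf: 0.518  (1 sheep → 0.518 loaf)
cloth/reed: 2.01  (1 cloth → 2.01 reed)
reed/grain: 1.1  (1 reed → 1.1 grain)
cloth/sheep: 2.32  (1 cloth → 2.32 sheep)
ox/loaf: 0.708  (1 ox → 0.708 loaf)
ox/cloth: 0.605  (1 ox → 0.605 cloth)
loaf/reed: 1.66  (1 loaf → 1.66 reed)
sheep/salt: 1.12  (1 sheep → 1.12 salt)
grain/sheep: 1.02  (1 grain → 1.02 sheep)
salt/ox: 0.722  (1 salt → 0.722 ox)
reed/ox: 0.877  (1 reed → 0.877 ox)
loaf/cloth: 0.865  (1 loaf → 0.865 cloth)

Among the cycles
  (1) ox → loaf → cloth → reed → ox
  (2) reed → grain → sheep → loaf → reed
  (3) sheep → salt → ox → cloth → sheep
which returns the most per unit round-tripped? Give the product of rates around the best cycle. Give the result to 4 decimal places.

1.1350

(1) 0.708 × 0.865 × 2.01 × 0.877 = 1.07956
(2) 1.1 × 1.02 × 0.518 × 1.66 = 0.96479
(3) 1.12 × 0.722 × 0.605 × 2.32 = 1.13501
Highest is cycle (3) at 1.1350 (>1, arbitrage).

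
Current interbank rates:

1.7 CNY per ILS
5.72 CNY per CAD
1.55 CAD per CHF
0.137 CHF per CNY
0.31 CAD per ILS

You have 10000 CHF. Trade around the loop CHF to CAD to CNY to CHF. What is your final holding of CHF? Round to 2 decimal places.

12146.42

10000 CHF × 1.55 = 15500 CAD
15500 CAD × 5.72 = 88660 CNY
88660 CNY × 0.137 = 12146.42 CHF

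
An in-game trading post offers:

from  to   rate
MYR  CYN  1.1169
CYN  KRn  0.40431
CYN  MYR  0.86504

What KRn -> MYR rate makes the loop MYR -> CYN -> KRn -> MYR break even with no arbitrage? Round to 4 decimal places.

2.2145

Known legs of the cycle: 1.1169 × 0.40431 = 0.451573839
For no arbitrage the full-cycle product must be 1, so the missing rate is 1 / 0.451573839 ≈ 2.214477.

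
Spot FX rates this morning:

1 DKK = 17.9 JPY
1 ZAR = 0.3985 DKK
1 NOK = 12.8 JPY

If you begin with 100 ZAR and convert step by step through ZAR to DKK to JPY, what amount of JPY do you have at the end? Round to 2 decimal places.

713.32

100 ZAR × 0.3985 = 39.85 DKK
39.85 DKK × 17.9 = 713.315 JPY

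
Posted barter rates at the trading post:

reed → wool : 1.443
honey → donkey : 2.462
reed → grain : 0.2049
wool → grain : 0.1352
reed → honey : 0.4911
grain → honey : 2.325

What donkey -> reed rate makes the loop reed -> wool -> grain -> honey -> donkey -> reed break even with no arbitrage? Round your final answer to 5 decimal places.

0.89546

Known legs of the cycle: 1.443 × 0.1352 × 2.325 × 2.462 = 1.11674503044
For no arbitrage the full-cycle product must be 1, so the missing rate is 1 / 1.11674503044 ≈ 0.8954595.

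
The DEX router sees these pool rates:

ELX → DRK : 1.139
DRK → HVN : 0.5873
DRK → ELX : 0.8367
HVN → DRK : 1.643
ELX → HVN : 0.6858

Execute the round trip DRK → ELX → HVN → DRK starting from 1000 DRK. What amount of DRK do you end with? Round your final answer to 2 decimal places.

1000 DRK × 0.8367 = 836.7 ELX
836.7 ELX × 0.6858 = 573.80886 HVN
573.80886 HVN × 1.643 = 942.76795698 DRK

942.77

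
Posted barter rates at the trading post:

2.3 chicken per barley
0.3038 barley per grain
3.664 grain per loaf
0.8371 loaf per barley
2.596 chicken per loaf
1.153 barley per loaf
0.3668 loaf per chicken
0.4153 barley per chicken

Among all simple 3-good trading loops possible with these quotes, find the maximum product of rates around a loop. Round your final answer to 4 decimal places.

loaf→barley→chicken→loaf: 1.153 × 2.3 × 0.3668 = 0.97272
grain→barley→loaf→grain: 0.3038 × 0.8371 × 3.664 = 0.93180
loaf→chicken→barley→loaf: 2.596 × 0.4153 × 0.8371 = 0.90249
Maximum is loaf→barley→chicken→loaf at 0.9727; no arbitrage — every cycle loses value.

0.9727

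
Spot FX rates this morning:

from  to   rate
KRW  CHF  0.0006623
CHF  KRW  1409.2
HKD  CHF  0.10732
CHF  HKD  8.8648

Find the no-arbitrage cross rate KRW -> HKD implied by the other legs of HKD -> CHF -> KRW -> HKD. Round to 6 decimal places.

0.006612

Known legs of the cycle: 0.10732 × 1409.2 = 151.235344
For no arbitrage the full-cycle product must be 1, so the missing rate is 1 / 151.235344 ≈ 0.00661221.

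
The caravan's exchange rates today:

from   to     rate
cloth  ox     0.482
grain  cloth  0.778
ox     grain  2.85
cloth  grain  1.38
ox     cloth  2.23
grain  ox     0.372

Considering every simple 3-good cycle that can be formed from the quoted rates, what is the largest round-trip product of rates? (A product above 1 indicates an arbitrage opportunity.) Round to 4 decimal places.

ox→cloth→grain→ox: 2.23 × 1.38 × 0.372 = 1.14479
ox→grain→cloth→ox: 2.85 × 0.778 × 0.482 = 1.06874
Maximum is ox→cloth→grain→ox at 1.1448; arbitrage exists.

1.1448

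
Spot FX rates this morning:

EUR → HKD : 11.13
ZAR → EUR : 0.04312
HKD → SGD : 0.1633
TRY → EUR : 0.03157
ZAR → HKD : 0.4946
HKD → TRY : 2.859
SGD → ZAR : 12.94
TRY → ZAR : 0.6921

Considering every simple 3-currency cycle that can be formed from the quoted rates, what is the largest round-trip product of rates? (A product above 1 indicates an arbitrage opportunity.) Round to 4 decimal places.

1.0451

ZAR→HKD→SGD→ZAR: 0.4946 × 0.1633 × 12.94 = 1.04514
TRY→EUR→HKD→TRY: 0.03157 × 11.13 × 2.859 = 1.00458
ZAR→HKD→TRY→ZAR: 0.4946 × 2.859 × 0.6921 = 0.97867
Maximum is ZAR→HKD→SGD→ZAR at 1.0451; arbitrage exists.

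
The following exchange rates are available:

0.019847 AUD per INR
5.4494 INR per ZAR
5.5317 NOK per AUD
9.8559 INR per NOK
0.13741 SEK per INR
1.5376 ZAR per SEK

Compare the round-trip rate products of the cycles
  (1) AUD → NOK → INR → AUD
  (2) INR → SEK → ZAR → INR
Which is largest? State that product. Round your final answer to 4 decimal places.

(1) 5.5317 × 9.8559 × 0.019847 = 1.08206
(2) 0.13741 × 1.5376 × 5.4494 = 1.15136
Highest is cycle (2) at 1.1514 (>1, arbitrage).

1.1514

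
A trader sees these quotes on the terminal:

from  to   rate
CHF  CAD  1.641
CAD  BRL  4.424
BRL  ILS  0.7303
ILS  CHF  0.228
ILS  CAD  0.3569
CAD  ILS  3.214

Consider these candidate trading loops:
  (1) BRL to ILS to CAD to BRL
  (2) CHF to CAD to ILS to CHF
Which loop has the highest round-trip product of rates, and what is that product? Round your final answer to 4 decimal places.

(1) 0.7303 × 0.3569 × 4.424 = 1.15309
(2) 1.641 × 3.214 × 0.228 = 1.20251
Highest is cycle (2) at 1.2025 (>1, arbitrage).

1.2025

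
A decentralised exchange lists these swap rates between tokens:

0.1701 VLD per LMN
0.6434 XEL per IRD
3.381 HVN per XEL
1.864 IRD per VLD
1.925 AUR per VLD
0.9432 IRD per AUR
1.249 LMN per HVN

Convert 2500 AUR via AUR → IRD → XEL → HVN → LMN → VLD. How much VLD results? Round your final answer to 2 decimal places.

1089.77

2500 AUR × 0.9432 = 2358 IRD
2358 IRD × 0.6434 = 1517.1372 XEL
1517.1372 XEL × 3.381 = 5129.4408732 HVN
5129.4408732 HVN × 1.249 = 6406.6716506268 LMN
6406.6716506268 LMN × 0.1701 = 1089.77484777161868 VLD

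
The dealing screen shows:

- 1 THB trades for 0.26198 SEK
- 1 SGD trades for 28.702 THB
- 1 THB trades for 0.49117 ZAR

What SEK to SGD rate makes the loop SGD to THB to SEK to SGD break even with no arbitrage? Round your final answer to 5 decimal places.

0.13299

Known legs of the cycle: 28.702 × 0.26198 = 7.51934996
For no arbitrage the full-cycle product must be 1, so the missing rate is 1 / 7.51934996 ≈ 0.1329902.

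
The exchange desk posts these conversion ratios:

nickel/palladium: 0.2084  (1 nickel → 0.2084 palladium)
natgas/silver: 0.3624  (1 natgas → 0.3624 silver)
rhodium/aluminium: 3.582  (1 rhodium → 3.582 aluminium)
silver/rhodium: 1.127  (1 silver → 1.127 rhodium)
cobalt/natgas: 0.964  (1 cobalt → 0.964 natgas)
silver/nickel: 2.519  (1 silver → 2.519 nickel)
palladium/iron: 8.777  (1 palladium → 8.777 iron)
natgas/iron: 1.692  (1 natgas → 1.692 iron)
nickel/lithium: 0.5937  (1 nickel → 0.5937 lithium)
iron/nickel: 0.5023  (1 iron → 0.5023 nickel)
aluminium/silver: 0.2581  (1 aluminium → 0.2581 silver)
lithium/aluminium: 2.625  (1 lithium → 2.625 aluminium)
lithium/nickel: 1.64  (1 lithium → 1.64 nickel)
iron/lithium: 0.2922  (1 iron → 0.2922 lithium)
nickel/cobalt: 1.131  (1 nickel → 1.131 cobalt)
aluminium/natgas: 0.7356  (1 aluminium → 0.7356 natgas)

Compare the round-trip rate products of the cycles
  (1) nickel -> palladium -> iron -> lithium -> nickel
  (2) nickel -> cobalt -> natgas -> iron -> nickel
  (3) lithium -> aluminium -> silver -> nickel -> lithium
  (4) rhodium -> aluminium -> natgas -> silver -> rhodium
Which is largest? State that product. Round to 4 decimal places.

1.0762

(1) 0.2084 × 8.777 × 0.2922 × 1.64 = 0.87653
(2) 1.131 × 0.964 × 1.692 × 0.5023 = 0.92662
(3) 2.625 × 0.2581 × 2.519 × 0.5937 = 1.01324
(4) 3.582 × 0.7356 × 0.3624 × 1.127 = 1.07617
Highest is cycle (4) at 1.0762 (>1, arbitrage).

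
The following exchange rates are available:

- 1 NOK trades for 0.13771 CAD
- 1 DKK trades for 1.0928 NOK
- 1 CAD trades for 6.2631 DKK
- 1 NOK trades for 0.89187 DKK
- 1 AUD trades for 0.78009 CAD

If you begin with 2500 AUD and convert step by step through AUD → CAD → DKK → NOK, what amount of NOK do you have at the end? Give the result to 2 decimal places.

2500 AUD × 0.78009 = 1950.225 CAD
1950.225 CAD × 6.2631 = 12214.4541975 DKK
12214.4541975 DKK × 1.0928 = 13347.955547028 NOK

13347.96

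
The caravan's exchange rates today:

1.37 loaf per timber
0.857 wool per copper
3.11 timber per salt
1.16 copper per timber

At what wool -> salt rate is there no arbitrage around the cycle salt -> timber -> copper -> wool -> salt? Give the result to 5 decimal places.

Known legs of the cycle: 3.11 × 1.16 × 0.857 = 3.0917132
For no arbitrage the full-cycle product must be 1, so the missing rate is 1 / 3.0917132 ≈ 0.3234453.

0.32345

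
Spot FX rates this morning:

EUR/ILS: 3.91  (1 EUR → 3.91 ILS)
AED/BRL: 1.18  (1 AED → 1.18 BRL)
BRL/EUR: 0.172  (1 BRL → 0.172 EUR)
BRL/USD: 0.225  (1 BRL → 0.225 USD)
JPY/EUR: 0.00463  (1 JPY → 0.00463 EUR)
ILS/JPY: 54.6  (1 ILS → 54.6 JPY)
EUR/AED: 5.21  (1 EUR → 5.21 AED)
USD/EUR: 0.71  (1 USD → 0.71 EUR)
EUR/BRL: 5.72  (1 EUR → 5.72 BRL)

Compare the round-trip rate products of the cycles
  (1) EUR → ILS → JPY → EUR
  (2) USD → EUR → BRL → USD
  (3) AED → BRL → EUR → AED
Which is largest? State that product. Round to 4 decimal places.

1.0574

(1) 3.91 × 54.6 × 0.00463 = 0.98844
(2) 0.71 × 5.72 × 0.225 = 0.91377
(3) 1.18 × 0.172 × 5.21 = 1.05742
Highest is cycle (3) at 1.0574 (>1, arbitrage).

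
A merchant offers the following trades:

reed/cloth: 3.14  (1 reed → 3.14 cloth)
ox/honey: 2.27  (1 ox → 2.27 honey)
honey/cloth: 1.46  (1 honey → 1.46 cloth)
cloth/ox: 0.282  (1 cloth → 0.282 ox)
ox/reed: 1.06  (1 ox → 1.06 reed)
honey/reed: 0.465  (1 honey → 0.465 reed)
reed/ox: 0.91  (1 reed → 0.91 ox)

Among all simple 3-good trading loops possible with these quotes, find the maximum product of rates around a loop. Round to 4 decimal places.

reed→ox→honey→reed: 0.91 × 2.27 × 0.465 = 0.96055
cloth→ox→reed→cloth: 0.282 × 1.06 × 3.14 = 0.93861
cloth→ox→honey→cloth: 0.282 × 2.27 × 1.46 = 0.93460
Maximum is reed→ox→honey→reed at 0.9606; no arbitrage — every cycle loses value.

0.9606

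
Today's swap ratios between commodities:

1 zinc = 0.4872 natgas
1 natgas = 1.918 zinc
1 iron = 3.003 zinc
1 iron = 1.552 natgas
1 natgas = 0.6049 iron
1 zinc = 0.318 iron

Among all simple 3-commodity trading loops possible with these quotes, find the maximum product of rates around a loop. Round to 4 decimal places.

iron→natgas→zinc→iron: 1.552 × 1.918 × 0.318 = 0.94660
iron→zinc→natgas→iron: 3.003 × 0.4872 × 0.6049 = 0.88501
Maximum is iron→natgas→zinc→iron at 0.9466; no arbitrage — every cycle loses value.

0.9466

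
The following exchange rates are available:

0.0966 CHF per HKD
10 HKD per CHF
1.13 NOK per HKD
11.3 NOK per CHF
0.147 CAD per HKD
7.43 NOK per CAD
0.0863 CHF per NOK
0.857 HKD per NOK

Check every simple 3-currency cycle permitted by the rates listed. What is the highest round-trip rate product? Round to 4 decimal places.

NOK→CHF→HKD→NOK: 0.0863 × 10 × 1.13 = 0.97519
CAD→NOK→HKD→CAD: 7.43 × 0.857 × 0.147 = 0.93602
NOK→HKD→CHF→NOK: 0.857 × 0.0966 × 11.3 = 0.93548
Maximum is NOK→CHF→HKD→NOK at 0.9752; no arbitrage — every cycle loses value.

0.9752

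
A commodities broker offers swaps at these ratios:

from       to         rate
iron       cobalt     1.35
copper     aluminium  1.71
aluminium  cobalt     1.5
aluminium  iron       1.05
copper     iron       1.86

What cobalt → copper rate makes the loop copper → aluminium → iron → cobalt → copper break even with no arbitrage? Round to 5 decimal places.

Known legs of the cycle: 1.71 × 1.05 × 1.35 = 2.423925
For no arbitrage the full-cycle product must be 1, so the missing rate is 1 / 2.423925 ≈ 0.4125540.

0.41255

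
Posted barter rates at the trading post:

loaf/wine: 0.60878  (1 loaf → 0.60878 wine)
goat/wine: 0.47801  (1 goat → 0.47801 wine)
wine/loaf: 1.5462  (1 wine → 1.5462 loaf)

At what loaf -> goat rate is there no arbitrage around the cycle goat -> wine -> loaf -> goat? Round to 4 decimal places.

1.3530

Known legs of the cycle: 0.47801 × 1.5462 = 0.739099062
For no arbitrage the full-cycle product must be 1, so the missing rate is 1 / 0.739099062 ≈ 1.352999.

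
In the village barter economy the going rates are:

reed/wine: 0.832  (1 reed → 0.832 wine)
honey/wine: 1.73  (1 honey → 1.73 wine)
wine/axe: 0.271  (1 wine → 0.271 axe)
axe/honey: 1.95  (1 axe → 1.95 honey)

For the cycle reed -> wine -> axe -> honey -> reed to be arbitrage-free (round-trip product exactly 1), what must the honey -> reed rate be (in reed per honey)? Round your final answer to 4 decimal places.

Known legs of the cycle: 0.832 × 0.271 × 1.95 = 0.4396704
For no arbitrage the full-cycle product must be 1, so the missing rate is 1 / 0.4396704 ≈ 2.274431.

2.2744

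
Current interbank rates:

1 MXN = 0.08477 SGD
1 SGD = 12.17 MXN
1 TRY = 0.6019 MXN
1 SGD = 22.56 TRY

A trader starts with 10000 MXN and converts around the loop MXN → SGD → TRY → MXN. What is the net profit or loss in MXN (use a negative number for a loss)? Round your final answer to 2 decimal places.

1510.80

10000 MXN × 0.08477 = 847.7 SGD
847.7 SGD × 22.56 = 19124.112 TRY
19124.112 TRY × 0.6019 = 11510.8030128 MXN
Net change: 11510.8030128 − 10000 = 1510.8030128 MXN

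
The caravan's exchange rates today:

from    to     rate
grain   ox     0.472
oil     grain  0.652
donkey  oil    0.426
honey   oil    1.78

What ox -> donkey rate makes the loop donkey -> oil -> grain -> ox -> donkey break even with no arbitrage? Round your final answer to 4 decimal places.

Known legs of the cycle: 0.426 × 0.652 × 0.472 = 0.131098944
For no arbitrage the full-cycle product must be 1, so the missing rate is 1 / 0.131098944 ≈ 7.627827.

7.6278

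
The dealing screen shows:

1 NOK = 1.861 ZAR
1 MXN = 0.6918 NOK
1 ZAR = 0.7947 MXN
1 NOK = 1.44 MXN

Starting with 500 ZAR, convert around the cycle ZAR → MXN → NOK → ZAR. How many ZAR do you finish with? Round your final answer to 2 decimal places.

511.56

500 ZAR × 0.7947 = 397.35 MXN
397.35 MXN × 0.6918 = 274.88673 NOK
274.88673 NOK × 1.861 = 511.56420453 ZAR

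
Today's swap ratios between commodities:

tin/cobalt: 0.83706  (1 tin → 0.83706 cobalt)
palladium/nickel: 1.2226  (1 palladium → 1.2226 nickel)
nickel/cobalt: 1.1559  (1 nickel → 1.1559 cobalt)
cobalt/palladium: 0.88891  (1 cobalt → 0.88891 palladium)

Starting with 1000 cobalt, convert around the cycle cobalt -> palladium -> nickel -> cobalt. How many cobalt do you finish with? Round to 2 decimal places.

1000 cobalt × 0.88891 = 888.91 palladium
888.91 palladium × 1.2226 = 1086.781366 nickel
1086.781366 nickel × 1.1559 = 1256.2105809594 cobalt

1256.21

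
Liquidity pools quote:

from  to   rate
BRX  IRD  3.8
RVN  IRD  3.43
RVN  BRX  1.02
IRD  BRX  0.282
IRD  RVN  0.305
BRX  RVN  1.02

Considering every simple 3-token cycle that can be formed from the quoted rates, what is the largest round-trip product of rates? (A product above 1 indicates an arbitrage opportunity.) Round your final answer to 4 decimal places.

IRD→RVN→BRX→IRD: 0.305 × 1.02 × 3.8 = 1.18218
IRD→BRX→RVN→IRD: 0.282 × 1.02 × 3.43 = 0.98661
Maximum is IRD→RVN→BRX→IRD at 1.1822; arbitrage exists.

1.1822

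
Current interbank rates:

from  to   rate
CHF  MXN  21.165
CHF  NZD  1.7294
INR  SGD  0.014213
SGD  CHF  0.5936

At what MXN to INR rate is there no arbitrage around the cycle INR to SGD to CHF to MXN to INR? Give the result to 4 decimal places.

5.6002

Known legs of the cycle: 0.014213 × 0.5936 × 21.165 = 0.178565650872
For no arbitrage the full-cycle product must be 1, so the missing rate is 1 / 0.178565650872 ≈ 5.600181.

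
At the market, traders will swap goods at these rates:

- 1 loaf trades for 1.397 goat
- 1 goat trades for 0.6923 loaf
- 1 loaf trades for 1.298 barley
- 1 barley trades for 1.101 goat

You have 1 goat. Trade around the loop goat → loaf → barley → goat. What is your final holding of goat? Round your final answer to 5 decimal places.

1 goat × 0.6923 = 0.6923 loaf
0.6923 loaf × 1.298 = 0.8986054 barley
0.8986054 barley × 1.101 = 0.9893645454 goat

0.98936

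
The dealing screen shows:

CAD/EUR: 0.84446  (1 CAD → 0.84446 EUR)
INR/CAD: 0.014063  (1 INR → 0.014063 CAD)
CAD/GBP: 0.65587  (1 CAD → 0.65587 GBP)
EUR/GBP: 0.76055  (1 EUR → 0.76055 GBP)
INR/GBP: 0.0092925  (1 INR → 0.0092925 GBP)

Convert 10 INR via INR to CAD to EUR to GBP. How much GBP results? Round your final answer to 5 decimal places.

0.09032

10 INR × 0.014063 = 0.14063 CAD
0.14063 CAD × 0.84446 = 0.1187564098 EUR
0.1187564098 EUR × 0.76055 = 0.09032018747339 GBP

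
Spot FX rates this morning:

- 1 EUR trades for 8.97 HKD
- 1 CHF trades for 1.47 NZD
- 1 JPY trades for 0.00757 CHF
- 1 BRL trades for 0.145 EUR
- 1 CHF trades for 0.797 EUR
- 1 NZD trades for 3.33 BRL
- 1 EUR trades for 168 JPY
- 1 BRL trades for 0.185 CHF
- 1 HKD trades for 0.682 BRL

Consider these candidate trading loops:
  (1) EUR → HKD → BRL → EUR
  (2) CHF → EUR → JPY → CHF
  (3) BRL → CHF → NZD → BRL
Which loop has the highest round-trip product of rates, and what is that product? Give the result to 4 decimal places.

1.0136

(1) 8.97 × 0.682 × 0.145 = 0.88704
(2) 0.797 × 168 × 0.00757 = 1.01359
(3) 0.185 × 1.47 × 3.33 = 0.90559
Highest is cycle (2) at 1.0136 (>1, arbitrage).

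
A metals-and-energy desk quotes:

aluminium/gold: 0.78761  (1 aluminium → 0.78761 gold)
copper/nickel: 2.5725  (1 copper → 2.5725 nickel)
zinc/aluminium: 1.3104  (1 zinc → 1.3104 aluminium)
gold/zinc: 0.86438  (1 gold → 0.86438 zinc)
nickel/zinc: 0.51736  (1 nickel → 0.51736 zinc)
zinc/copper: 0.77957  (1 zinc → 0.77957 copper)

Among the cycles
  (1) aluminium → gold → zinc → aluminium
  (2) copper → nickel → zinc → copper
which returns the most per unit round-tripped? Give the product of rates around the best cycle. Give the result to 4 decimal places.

(1) 0.78761 × 0.86438 × 1.3104 = 0.89211
(2) 2.5725 × 0.51736 × 0.77957 = 1.03754
Highest is cycle (2) at 1.0375 (>1, arbitrage).

1.0375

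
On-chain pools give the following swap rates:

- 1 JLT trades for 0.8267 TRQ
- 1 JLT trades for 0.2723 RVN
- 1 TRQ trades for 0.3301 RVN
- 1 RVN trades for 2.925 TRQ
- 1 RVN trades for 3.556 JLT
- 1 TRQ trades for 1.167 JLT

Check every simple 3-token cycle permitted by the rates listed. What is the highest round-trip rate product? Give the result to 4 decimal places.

0.9704

TRQ→RVN→JLT→TRQ: 0.3301 × 3.556 × 0.8267 = 0.97041
TRQ→JLT→RVN→TRQ: 1.167 × 0.2723 × 2.925 = 0.92949
Maximum is TRQ→RVN→JLT→TRQ at 0.9704; no arbitrage — every cycle loses value.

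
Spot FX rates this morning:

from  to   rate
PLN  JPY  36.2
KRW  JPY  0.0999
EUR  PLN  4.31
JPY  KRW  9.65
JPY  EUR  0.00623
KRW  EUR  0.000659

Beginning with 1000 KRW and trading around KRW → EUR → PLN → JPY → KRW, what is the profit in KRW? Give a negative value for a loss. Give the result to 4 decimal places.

-7.8015

1000 KRW × 0.000659 = 0.659 EUR
0.659 EUR × 4.31 = 2.84029 PLN
2.84029 PLN × 36.2 = 102.818498 JPY
102.818498 JPY × 9.65 = 992.1985057 KRW
Net change: 992.1985057 − 1000 = -7.8014943 KRW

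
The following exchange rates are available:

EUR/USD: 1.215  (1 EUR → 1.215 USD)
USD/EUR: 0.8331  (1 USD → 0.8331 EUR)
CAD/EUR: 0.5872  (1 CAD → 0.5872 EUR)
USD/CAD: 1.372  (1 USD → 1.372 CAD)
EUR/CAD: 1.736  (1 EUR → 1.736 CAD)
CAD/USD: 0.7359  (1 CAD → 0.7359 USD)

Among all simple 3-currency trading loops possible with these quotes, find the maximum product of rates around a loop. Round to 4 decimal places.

1.0643

CAD→USD→EUR→CAD: 0.7359 × 0.8331 × 1.736 = 1.06430
CAD→EUR→USD→CAD: 0.5872 × 1.215 × 1.372 = 0.97885
Maximum is CAD→USD→EUR→CAD at 1.0643; arbitrage exists.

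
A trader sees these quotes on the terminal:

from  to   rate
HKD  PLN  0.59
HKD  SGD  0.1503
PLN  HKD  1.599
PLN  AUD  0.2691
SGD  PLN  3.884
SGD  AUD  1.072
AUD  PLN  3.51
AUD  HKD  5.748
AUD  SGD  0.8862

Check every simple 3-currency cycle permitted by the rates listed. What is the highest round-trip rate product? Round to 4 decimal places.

PLN→HKD→SGD→PLN: 1.599 × 0.1503 × 3.884 = 0.93344
PLN→AUD→SGD→PLN: 0.2691 × 0.8862 × 3.884 = 0.92624
HKD→SGD→AUD→HKD: 0.1503 × 1.072 × 5.748 = 0.92613
PLN→AUD→HKD→PLN: 0.2691 × 5.748 × 0.59 = 0.91260
Maximum is PLN→HKD→SGD→PLN at 0.9334; no arbitrage — every cycle loses value.

0.9334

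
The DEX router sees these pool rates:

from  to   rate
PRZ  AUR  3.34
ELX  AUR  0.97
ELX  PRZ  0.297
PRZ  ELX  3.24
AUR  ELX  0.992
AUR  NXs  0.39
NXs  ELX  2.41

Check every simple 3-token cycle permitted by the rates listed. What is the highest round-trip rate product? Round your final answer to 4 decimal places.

PRZ→AUR→ELX→PRZ: 3.34 × 0.992 × 0.297 = 0.98404
NXs→ELX→AUR→NXs: 2.41 × 0.97 × 0.39 = 0.91170
Maximum is PRZ→AUR→ELX→PRZ at 0.9840; no arbitrage — every cycle loses value.

0.9840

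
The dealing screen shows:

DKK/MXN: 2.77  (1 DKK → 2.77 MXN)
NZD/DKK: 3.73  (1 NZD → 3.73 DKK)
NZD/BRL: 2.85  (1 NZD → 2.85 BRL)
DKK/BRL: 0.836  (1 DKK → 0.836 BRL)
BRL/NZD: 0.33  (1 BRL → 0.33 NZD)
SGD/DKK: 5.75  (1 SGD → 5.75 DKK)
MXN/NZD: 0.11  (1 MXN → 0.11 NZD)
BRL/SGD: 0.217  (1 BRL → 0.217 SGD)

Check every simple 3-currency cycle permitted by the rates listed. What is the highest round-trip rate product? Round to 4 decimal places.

1.1365

DKK→MXN→NZD→DKK: 2.77 × 0.11 × 3.73 = 1.13653
DKK→BRL→SGD→DKK: 0.836 × 0.217 × 5.75 = 1.04312
DKK→BRL→NZD→DKK: 0.836 × 0.33 × 3.73 = 1.02903
Maximum is DKK→MXN→NZD→DKK at 1.1365; arbitrage exists.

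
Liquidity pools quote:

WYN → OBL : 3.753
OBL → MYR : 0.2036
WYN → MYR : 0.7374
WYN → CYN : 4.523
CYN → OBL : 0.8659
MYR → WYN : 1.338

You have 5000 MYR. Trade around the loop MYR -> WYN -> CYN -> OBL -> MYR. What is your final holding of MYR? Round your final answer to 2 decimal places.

5000 MYR × 1.338 = 6690 WYN
6690 WYN × 4.523 = 30258.87 CYN
30258.87 CYN × 0.8659 = 26201.155533 OBL
26201.155533 OBL × 0.2036 = 5334.5552665188 MYR

5334.56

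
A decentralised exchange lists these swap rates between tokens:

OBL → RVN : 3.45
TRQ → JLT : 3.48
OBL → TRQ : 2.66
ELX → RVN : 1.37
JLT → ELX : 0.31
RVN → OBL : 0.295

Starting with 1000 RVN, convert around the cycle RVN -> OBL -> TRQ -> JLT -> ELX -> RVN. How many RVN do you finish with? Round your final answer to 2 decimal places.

1000 RVN × 0.295 = 295 OBL
295 OBL × 2.66 = 784.7 TRQ
784.7 TRQ × 3.48 = 2730.756 JLT
2730.756 JLT × 0.31 = 846.53436 ELX
846.53436 ELX × 1.37 = 1159.7520732 RVN

1159.75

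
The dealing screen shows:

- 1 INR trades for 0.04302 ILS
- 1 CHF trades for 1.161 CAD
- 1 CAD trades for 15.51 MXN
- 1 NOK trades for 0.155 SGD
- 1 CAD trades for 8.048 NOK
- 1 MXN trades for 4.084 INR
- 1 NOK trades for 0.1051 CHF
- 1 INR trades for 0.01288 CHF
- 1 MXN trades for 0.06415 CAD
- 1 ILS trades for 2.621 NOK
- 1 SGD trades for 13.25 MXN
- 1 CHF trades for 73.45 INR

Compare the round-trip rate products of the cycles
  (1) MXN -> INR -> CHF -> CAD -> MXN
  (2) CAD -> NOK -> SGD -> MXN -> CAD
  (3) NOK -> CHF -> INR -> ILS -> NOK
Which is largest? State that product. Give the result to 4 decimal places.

1.0603

(1) 4.084 × 0.01288 × 1.161 × 15.51 = 0.94721
(2) 8.048 × 0.155 × 13.25 × 0.06415 = 1.06031
(3) 0.1051 × 73.45 × 0.04302 × 2.621 = 0.87043
Highest is cycle (2) at 1.0603 (>1, arbitrage).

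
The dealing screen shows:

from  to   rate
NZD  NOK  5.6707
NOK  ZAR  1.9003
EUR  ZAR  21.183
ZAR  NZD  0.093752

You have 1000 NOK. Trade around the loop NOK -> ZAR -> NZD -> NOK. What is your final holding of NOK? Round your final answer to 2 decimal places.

1000 NOK × 1.9003 = 1900.3 ZAR
1900.3 ZAR × 0.093752 = 178.1569256 NZD
178.1569256 NZD × 5.6707 = 1010.27447799992 NOK

1010.27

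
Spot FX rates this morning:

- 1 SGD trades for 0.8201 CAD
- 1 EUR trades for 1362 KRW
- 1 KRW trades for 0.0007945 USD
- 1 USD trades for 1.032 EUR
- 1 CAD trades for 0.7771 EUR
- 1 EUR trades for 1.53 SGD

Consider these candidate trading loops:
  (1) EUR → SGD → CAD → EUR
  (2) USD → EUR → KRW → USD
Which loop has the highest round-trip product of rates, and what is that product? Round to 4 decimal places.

1.1167

(1) 1.53 × 0.8201 × 0.7771 = 0.97507
(2) 1.032 × 1362 × 0.0007945 = 1.11674
Highest is cycle (2) at 1.1167 (>1, arbitrage).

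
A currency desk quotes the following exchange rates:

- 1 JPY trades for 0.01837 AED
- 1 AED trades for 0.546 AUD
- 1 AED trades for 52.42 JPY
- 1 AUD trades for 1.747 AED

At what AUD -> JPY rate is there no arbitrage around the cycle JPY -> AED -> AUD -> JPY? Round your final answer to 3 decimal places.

99.701

Known legs of the cycle: 0.01837 × 0.546 = 0.01003002
For no arbitrage the full-cycle product must be 1, so the missing rate is 1 / 0.01003002 ≈ 99.70070.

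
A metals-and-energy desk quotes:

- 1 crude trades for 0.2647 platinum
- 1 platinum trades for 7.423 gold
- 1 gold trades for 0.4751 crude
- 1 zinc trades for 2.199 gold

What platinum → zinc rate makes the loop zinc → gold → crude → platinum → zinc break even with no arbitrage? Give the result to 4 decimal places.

3.6161

Known legs of the cycle: 2.199 × 0.4751 × 0.2647 = 0.27654397503
For no arbitrage the full-cycle product must be 1, so the missing rate is 1 / 0.27654397503 ≈ 3.616061.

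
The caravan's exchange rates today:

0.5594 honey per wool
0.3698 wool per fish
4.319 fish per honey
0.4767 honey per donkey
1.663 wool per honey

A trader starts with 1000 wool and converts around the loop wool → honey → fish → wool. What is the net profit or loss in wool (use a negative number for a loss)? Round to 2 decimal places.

-106.55

1000 wool × 0.5594 = 559.4 honey
559.4 honey × 4.319 = 2416.0486 fish
2416.0486 fish × 0.3698 = 893.45477228 wool
Net change: 893.45477228 − 1000 = -106.54522772 wool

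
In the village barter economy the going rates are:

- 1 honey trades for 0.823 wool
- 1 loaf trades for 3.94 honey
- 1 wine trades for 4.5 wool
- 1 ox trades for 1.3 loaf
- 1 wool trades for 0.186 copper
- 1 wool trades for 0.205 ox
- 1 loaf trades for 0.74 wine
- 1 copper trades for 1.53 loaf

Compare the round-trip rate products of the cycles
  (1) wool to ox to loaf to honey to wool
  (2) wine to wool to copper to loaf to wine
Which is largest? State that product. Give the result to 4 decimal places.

0.9477

(1) 0.205 × 1.3 × 3.94 × 0.823 = 0.86416
(2) 4.5 × 0.186 × 1.53 × 0.74 = 0.94765
Highest is cycle (2) at 0.9477 (≤1, no arbitrage).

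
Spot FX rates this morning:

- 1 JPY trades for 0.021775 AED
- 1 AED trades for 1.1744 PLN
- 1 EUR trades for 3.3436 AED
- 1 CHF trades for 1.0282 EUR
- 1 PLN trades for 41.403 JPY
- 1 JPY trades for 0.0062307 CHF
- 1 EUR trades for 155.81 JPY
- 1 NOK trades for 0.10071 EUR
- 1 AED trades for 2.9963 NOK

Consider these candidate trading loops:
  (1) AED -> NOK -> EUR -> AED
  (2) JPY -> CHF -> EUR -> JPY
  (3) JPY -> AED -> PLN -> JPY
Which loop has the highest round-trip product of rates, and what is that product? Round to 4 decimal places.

1.0588

(1) 2.9963 × 0.10071 × 3.3436 = 1.00896
(2) 0.0062307 × 1.0282 × 155.81 = 0.99818
(3) 0.021775 × 1.1744 × 41.403 = 1.05878
Highest is cycle (3) at 1.0588 (>1, arbitrage).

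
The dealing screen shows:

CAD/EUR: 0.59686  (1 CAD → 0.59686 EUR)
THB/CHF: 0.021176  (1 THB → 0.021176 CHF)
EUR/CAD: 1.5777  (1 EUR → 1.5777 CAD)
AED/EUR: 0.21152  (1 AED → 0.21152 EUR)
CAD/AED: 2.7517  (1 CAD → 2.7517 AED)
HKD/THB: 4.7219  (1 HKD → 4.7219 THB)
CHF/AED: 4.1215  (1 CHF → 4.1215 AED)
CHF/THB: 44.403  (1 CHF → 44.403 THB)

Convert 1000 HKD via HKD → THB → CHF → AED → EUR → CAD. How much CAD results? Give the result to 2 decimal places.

1000 HKD × 4.7219 = 4721.9 THB
4721.9 THB × 0.021176 = 99.9909544 CHF
99.9909544 CHF × 4.1215 = 412.1127185596 AED
412.1127185596 AED × 0.21152 = 87.170082229726592 EUR
87.170082229726592 EUR × 1.5777 = 137.5282387338396441984 CAD

137.53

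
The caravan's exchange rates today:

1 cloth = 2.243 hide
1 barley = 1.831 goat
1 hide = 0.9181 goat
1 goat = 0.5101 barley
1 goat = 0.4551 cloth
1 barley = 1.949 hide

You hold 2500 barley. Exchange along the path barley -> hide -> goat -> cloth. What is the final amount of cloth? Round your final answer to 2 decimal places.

2035.86

2500 barley × 1.949 = 4872.5 hide
4872.5 hide × 0.9181 = 4473.44225 goat
4473.44225 goat × 0.4551 = 2035.863567975 cloth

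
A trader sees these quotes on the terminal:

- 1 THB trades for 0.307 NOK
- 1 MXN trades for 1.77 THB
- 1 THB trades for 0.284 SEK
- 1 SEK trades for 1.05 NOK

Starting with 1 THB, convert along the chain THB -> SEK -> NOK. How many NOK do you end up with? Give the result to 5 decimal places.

0.29820

1 THB × 0.284 = 0.284 SEK
0.284 SEK × 1.05 = 0.2982 NOK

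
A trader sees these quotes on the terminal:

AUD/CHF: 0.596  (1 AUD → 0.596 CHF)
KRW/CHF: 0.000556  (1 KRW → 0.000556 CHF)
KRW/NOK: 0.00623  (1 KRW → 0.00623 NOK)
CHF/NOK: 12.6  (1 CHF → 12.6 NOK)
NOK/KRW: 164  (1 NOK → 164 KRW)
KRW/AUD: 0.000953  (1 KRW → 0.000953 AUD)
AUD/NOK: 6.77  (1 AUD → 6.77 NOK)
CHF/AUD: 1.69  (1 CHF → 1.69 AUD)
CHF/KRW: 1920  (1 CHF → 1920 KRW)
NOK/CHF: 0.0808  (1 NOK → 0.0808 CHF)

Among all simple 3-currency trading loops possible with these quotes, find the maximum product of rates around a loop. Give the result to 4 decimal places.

1.1489

NOK→KRW→CHF→NOK: 164 × 0.000556 × 12.6 = 1.14892
CHF→KRW→AUD→CHF: 1920 × 0.000953 × 0.596 = 1.09054
NOK→KRW→AUD→NOK: 164 × 0.000953 × 6.77 = 1.05810
NOK→CHF→KRW→NOK: 0.0808 × 1920 × 0.00623 = 0.96650
NOK→CHF→AUD→NOK: 0.0808 × 1.69 × 6.77 = 0.92446
Maximum is NOK→KRW→CHF→NOK at 1.1489; arbitrage exists.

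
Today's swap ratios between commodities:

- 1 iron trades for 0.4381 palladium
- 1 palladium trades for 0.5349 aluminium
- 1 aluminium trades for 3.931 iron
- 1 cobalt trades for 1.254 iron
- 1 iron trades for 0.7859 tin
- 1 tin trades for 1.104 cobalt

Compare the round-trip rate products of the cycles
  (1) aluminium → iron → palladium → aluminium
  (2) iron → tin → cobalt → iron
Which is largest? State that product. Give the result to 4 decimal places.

(1) 3.931 × 0.4381 × 0.5349 = 0.92119
(2) 0.7859 × 1.104 × 1.254 = 1.08801
Highest is cycle (2) at 1.0880 (>1, arbitrage).

1.0880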